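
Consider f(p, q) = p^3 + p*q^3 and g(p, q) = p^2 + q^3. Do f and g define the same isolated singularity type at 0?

No.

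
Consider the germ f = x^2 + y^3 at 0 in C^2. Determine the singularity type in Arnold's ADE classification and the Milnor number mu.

The Hessian of f at 0 has rank 1. Corank 1: A-series; mu = 2 gives A_2.

Type A_2, Milnor number mu = 2.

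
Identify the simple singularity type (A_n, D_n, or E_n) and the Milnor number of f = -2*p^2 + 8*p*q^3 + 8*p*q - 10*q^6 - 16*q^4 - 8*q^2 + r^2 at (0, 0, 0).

Type A5, Milnor number mu = 5.

The Hessian of f at 0 is [[-4, 8, 0], [8, -16, 0], [0, 0, 2]] with rank 2, so corank 1. A Groebner basis of the Jacobian ideal J(f) in C{p,q,r} is {p*q^2 - p + 2*q, -p/2 + q^3 + q, p^2 - 4*p*q + 4*q^2, r}; counting standard monomials gives mu = 5. Corank 1: A-series; mu = 5 gives A_5.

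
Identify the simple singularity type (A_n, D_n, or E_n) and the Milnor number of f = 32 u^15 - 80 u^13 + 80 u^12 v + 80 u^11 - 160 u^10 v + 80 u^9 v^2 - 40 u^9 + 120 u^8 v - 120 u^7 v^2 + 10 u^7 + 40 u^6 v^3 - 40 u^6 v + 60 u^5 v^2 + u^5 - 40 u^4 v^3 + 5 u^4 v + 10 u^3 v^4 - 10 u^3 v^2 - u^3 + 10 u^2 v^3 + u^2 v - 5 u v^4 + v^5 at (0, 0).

The Hessian of f at 0 has rank 0. Corank 2; j^3 = -u^2*(u - v) has shape L^2 M (L != M), so D-series; mu = 6 gives D_6.

Type D_{6}, Milnor number mu = 6.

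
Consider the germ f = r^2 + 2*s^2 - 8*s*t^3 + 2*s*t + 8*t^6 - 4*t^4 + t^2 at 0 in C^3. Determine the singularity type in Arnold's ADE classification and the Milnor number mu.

The Hessian of f at 0 has rank 3. Corank 0: nondegenerate Morse point, so A_1.

Type A_{1}, Milnor number mu = 1.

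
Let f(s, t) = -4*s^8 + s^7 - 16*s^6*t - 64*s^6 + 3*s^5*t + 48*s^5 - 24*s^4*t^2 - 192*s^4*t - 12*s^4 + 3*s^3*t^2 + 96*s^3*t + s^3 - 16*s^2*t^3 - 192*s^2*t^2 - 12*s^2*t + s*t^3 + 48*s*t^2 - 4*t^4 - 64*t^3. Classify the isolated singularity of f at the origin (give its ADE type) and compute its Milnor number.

The Hessian of f at 0 has rank 0. Corank 2; j^3 = (s - 4*t)^3 is a perfect cube, so E-series; the 4-jet and mu = 7 give E_7.

Type E7, Milnor number mu = 7.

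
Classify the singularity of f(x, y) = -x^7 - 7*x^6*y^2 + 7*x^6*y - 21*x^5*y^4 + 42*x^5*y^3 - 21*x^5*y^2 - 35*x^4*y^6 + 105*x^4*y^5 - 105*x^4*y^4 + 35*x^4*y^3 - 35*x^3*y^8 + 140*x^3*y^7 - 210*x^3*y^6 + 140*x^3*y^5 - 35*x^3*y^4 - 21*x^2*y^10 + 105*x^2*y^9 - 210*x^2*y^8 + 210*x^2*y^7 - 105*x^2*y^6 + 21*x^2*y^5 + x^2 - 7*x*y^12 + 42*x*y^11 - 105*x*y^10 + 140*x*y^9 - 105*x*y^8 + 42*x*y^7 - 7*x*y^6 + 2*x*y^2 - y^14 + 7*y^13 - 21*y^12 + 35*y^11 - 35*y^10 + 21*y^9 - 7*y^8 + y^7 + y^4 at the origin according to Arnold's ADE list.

The Hessian of f at 0 has rank 1. Corank 1: A-series; mu = 6 gives A_6.

A_{6}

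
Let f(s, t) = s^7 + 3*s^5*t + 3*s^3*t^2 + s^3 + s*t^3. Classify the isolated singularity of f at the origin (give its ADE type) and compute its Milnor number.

Type E7, Milnor number mu = 7.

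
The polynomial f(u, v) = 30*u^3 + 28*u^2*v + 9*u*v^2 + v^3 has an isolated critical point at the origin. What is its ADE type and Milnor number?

The Hessian of f at 0 has rank 0. Corank 2; j^3 = (3*u + v)*(10*u^2 + 6*u*v + v^2) splits into three distinct lines over C (the quadratic factor has nonzero discriminant), so D_4.

Type D4, Milnor number mu = 4.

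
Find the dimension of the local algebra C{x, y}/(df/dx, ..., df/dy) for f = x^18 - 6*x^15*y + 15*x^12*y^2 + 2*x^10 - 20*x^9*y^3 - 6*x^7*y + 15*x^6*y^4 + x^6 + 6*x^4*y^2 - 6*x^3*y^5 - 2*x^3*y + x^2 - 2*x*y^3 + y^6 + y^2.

1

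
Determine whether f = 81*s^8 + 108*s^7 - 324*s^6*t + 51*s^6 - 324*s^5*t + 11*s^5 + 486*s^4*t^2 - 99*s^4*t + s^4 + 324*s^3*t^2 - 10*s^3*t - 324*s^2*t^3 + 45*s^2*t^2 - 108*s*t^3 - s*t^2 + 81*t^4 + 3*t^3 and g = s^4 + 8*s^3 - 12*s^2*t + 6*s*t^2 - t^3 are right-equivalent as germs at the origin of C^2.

The Hessian of f at 0 has rank 0. Corank 2; j^3 = -t^2*(s - 3*t) has shape L^2 M (L != M), so D-series; mu = 5 gives D_5. The Hessian of g at 0 has rank 0. Corank 2; j^3 = (2*s - t)^3 is a perfect cube, so E-series; the 4-jet and mu = 6 give E_6. f is D_5 but g is E_6, hence not right-equivalent.

No.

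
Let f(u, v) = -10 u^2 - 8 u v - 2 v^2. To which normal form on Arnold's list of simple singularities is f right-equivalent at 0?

The Hessian of f at 0 has rank 2. Corank 0: nondegenerate Morse point, so A_1.

A_1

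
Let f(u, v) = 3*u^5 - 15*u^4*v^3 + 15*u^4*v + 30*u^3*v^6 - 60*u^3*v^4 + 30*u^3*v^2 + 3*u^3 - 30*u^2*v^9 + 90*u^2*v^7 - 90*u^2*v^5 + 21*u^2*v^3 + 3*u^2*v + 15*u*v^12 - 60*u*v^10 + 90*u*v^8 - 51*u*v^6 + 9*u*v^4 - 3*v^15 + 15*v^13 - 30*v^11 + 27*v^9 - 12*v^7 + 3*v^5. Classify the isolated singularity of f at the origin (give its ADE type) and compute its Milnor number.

Type D6, Milnor number mu = 6.

The Hessian of f at 0 is [[0, 0], [0, 0]] with rank 0, so corank 2. A Groebner basis of the Jacobian ideal J(f) in C{u,v} is {-u*v/6 + v^4, u*v^2, u^2 + 5*u*v/6}; counting standard monomials gives mu = 6. Corank 2; j^3 = 3*u^2*(u + v) has shape L^2 M (L != M), so D-series; mu = 6 gives D_6.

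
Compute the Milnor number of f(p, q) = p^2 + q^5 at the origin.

4

The Hessian of f at 0 has rank 1. Corank 1: A-series; mu = 4 gives A_4.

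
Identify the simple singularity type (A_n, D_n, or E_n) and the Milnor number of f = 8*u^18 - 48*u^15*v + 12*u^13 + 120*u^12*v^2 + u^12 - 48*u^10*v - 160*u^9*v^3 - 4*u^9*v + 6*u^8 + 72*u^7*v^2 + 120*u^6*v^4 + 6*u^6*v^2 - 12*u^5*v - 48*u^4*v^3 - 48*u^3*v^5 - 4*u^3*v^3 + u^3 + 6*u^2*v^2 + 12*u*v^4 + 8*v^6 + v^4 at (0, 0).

The Hessian of f at 0 has rank 0. Corank 2; j^3 = u^3 is a perfect cube, so E-series; the 4-jet and mu = 6 give E_6.

Type E_{6}, Milnor number mu = 6.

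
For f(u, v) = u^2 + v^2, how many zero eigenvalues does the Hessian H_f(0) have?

The Hessian at 0 is [[2, 0], [0, 2]] of rank 2; hence corank 0.

0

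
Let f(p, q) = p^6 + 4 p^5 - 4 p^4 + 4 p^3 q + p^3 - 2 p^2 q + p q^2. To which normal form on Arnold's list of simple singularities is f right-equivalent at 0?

D7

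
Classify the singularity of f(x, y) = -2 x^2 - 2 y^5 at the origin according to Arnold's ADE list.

The Hessian of f at 0 is [[-4, 0], [0, 0]] with rank 1, so corank 1. A Groebner basis of the Jacobian ideal J(f) in C{x,y} is {y^4, x}; counting standard monomials gives mu = 4. Corank 1: A-series; mu = 4 gives A_4.

A_{4}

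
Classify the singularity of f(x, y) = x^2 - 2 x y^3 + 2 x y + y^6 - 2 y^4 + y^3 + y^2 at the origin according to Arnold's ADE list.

A_{2}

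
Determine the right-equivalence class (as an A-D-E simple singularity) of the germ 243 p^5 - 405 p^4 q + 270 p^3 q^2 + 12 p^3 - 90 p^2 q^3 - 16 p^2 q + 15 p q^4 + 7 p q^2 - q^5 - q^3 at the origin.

D_{6}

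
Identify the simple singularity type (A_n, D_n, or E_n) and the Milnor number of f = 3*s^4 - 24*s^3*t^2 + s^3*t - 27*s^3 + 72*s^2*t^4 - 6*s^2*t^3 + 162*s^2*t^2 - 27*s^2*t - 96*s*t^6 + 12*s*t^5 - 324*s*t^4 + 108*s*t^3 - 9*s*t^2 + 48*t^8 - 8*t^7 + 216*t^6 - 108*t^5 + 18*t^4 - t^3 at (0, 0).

Type E_{7}, Milnor number mu = 7.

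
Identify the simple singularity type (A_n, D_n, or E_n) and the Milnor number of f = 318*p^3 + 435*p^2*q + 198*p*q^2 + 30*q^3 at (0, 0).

Type D4, Milnor number mu = 4.

The Hessian of f at 0 is [[0, 0], [0, 0]] with rank 0, so corank 2. A Groebner basis of the Jacobian ideal J(f) in C{p,q} is {q^3, p^2 - 6*q^2/37, p*q + 15*q^2/37}; counting standard monomials gives mu = 4. Corank 2; j^3 = 3*(2*p + q)*(53*p^2 + 46*p*q + 10*q^2) splits into three distinct lines over C (the quadratic factor has nonzero discriminant), so D_4.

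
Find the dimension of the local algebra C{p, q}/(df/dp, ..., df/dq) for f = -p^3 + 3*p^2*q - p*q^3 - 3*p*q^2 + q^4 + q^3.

7

The Hessian of f at 0 is [[0, 0], [0, 0]] with rank 0, so corank 2. A Groebner basis of the Jacobian ideal J(f) in C{p,q} is {p^3 - 3*p^2*q - 6*p^2 + 12*p*q - 6*q^2, 3*p^2 + p*q^2 - 6*p*q + 3*q^2, 3*p^2 - 6*p*q + q^3 + 3*q^2}; counting standard monomials gives mu = 7. Corank 2; j^3 = -(p - q)^3 is a perfect cube, so E-series; the 4-jet and mu = 7 give E_7.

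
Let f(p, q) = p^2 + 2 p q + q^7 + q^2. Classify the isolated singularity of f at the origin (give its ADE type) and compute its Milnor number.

Type A_{6}, Milnor number mu = 6.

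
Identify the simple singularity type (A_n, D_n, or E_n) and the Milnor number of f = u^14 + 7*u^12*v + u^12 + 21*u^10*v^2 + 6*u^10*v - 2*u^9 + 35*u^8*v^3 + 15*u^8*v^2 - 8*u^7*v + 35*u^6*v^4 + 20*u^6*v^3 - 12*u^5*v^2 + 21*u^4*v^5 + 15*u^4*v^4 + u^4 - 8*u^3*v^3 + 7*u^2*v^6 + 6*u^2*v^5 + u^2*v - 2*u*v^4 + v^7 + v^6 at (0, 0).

The Hessian of f at 0 has rank 0. Corank 2; j^3 = u^2*v has shape L^2 M (L != M), so D-series; mu = 7 gives D_7.

Type D7, Milnor number mu = 7.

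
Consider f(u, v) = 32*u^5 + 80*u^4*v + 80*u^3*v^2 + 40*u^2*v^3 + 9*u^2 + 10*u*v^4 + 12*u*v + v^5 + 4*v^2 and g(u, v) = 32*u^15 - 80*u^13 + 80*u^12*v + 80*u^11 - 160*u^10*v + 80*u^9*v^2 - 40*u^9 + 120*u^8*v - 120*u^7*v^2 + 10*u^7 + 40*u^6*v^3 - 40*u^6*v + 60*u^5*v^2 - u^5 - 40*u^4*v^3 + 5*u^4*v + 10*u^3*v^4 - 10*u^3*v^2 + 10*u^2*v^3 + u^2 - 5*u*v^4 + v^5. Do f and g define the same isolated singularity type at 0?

Yes.

The Hessian of f at 0 has rank 1. Corank 1: A-series; mu = 4 gives A_4. The Hessian of g at 0 has rank 1. Corank 1: A-series; mu = 4 gives A_4. Both have type A_4, hence right-equivalent.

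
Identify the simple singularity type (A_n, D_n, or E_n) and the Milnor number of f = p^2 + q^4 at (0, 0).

The Hessian of f at 0 has rank 1. Corank 1: A-series; mu = 3 gives A_3.

Type A_3, Milnor number mu = 3.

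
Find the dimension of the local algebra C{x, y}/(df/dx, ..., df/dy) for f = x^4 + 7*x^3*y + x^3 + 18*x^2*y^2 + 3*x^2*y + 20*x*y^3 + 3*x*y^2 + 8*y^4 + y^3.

The Hessian of f at 0 has rank 0. Corank 2; j^3 = (x + y)^3 is a perfect cube, so E-series; the 4-jet and mu = 7 give E_7.

7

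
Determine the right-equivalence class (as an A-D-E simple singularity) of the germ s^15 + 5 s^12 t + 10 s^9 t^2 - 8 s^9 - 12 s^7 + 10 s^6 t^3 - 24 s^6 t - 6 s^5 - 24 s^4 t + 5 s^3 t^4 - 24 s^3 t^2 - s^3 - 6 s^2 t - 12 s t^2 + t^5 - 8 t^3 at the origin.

E_{8}

The Hessian of f at 0 has rank 0. Corank 2; j^3 = -(s + 2*t)^3 is a perfect cube, so E-series; the 5-jet and mu = 8 give E_8.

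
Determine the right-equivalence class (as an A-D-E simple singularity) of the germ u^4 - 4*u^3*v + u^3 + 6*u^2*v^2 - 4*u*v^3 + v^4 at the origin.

E_{6}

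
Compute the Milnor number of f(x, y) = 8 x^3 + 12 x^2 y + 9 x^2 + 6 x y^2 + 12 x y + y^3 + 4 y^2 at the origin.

The Hessian of f at 0 is [[18, 12], [12, 8]] with rank 1, so corank 1. A Groebner basis of the Jacobian ideal J(f) in C{x,y} is {y^2, x + 2*y/3}; counting standard monomials gives mu = 2. Corank 1: A-series; mu = 2 gives A_2.

2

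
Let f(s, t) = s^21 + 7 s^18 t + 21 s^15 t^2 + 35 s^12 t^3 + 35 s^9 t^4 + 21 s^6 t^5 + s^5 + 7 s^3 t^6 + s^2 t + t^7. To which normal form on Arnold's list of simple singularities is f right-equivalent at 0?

D8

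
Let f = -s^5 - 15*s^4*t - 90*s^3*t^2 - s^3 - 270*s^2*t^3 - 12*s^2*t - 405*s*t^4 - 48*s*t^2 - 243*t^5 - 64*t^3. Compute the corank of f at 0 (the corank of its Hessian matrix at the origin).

2

Hessian at 0 has rank 0.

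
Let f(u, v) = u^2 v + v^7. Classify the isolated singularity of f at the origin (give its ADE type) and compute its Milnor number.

The Hessian of f at 0 has rank 0. Corank 2; j^3 = u^2*v has shape L^2 M (L != M), so D-series; mu = 8 gives D_8.

Type D8, Milnor number mu = 8.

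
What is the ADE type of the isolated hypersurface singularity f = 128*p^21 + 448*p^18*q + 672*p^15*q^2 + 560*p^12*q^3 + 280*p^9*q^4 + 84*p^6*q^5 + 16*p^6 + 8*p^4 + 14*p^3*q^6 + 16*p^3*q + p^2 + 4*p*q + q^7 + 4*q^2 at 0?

A6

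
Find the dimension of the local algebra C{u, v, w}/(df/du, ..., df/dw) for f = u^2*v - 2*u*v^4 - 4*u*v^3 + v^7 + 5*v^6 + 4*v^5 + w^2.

7

The Hessian of f at 0 is [[0, 0, 0], [0, 0, 0], [0, 0, 2]] with rank 1, so corank 2. A Groebner basis of the Jacobian ideal J(f) in C{u,v,w} is {-u*v + v^4 + 2*v^3, u^3, u^2*v + 2*u^2 - 8*u*v + 16*v^3, u^2/2 + u*v^2 - 4*u*v + 8*v^3, w}; counting standard monomials gives mu = 7. Corank 2; j^3 = u^2*v has shape L^2 M (L != M), so D-series; mu = 7 gives D_7.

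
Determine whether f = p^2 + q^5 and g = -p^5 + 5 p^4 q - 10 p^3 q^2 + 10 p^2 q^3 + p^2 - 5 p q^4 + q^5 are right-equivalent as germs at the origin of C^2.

Yes.

The Hessian of f at 0 has rank 1. Corank 1: A-series; mu = 4 gives A_4. The Hessian of g at 0 has rank 1. Corank 1: A-series; mu = 4 gives A_4. Both have type A_4, hence right-equivalent.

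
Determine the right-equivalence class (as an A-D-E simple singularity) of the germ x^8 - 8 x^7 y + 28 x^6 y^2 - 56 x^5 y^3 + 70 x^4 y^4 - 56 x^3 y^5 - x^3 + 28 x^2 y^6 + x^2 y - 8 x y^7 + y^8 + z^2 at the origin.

The Hessian of f at 0 is [[0, 0, 0], [0, 0, 0], [0, 0, 2]] with rank 1, so corank 2. A Groebner basis of the Jacobian ideal J(f) in C{x,y,z} is {x*y/8 + y^7, x*y^2, x^2 - x*y, z}; counting standard monomials gives mu = 9. Corank 2; j^3 = -x^2*(x - y) has shape L^2 M (L != M), so D-series; mu = 9 gives D_9.

D_{9}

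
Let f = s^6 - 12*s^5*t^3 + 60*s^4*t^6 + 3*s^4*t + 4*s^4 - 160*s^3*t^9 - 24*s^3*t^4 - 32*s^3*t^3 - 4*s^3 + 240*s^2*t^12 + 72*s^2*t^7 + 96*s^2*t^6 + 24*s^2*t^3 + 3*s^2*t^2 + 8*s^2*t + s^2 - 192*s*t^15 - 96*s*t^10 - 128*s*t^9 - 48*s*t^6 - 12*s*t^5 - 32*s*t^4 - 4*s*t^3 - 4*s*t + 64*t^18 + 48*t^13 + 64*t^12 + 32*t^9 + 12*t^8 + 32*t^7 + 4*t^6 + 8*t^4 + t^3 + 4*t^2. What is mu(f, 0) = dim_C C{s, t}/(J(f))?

The Hessian of f at 0 is [[2, -4], [-4, 8]] with rank 1, so corank 1. A Groebner basis of the Jacobian ideal J(f) in C{s,t} is {t^2, s - 2*t}; counting standard monomials gives mu = 2. Corank 1: A-series; mu = 2 gives A_2.

2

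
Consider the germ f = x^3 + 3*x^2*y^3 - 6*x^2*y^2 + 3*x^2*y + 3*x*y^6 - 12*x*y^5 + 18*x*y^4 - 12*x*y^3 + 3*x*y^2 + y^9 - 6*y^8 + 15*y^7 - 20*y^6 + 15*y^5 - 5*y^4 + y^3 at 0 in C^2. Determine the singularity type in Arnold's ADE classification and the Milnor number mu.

Type E_6, Milnor number mu = 6.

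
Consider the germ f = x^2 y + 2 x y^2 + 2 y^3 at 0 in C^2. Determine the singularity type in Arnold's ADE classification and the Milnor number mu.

Type D_{4}, Milnor number mu = 4.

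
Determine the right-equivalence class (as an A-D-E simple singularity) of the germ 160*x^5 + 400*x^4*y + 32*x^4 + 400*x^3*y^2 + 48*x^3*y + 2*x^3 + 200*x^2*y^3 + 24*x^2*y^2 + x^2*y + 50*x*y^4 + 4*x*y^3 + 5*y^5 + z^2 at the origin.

D_{6}

The Hessian of f at 0 is [[0, 0, 0], [0, 0, 0], [0, 0, 2]] with rank 1, so corank 2. A Groebner basis of the Jacobian ideal J(f) in C{x,y,z} is {x^3, x^2*y, -2*x^2 + x*y^2, 13*x^2 + x*y/2 + y^3, z}; counting standard monomials gives mu = 6. Corank 2; j^3 = x^2*(2*x + y) has shape L^2 M (L != M), so D-series; mu = 6 gives D_6.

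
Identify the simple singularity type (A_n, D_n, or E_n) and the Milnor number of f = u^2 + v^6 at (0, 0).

Type A_{5}, Milnor number mu = 5.

The Hessian of f at 0 is [[2, 0], [0, 0]] with rank 1, so corank 1. A Groebner basis of the Jacobian ideal J(f) in C{u,v} is {v^5, u}; counting standard monomials gives mu = 5. Corank 1: A-series; mu = 5 gives A_5.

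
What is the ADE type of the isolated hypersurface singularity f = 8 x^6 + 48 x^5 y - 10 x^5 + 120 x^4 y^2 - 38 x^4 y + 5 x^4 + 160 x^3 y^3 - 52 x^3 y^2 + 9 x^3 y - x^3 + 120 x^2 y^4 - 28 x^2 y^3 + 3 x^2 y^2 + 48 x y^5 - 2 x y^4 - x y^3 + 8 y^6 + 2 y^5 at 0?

E_7

The Hessian of f at 0 has rank 0. Corank 2; j^3 = -x^3 is a perfect cube, so E-series; the 4-jet and mu = 7 give E_7.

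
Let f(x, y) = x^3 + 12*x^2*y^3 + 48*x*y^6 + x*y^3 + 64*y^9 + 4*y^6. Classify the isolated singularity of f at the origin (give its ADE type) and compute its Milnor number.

The Hessian of f at 0 is [[0, 0], [0, 0]] with rank 0, so corank 2. A Groebner basis of the Jacobian ideal J(f) in C{x,y} is {x^3, x*y^2, 3*x^2 + y^3}; counting standard monomials gives mu = 7. Corank 2; j^3 = x^3 is a perfect cube, so E-series; the 4-jet and mu = 7 give E_7.

Type E7, Milnor number mu = 7.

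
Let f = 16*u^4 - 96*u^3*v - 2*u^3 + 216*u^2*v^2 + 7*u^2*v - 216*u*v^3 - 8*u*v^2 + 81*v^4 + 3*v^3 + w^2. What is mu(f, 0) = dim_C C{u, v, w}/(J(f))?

5

The Hessian of f at 0 has rank 1. Corank 2; j^3 = -(u - v)^2*(2*u - 3*v) has shape L^2 M (L != M), so D-series; mu = 5 gives D_5.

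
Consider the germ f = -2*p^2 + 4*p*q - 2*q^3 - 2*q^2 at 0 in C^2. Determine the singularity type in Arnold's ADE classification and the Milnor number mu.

The Hessian of f at 0 has rank 1. Corank 1: A-series; mu = 2 gives A_2.

Type A_{2}, Milnor number mu = 2.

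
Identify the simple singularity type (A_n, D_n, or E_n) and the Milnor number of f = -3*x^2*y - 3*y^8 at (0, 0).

Type D_9, Milnor number mu = 9.

The Hessian of f at 0 has rank 0. Corank 2; j^3 = -3*x^2*y has shape L^2 M (L != M), so D-series; mu = 9 gives D_9.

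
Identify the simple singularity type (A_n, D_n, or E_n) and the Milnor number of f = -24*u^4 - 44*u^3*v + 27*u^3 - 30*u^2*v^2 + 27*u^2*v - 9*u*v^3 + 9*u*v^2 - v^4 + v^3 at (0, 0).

Type E_7, Milnor number mu = 7.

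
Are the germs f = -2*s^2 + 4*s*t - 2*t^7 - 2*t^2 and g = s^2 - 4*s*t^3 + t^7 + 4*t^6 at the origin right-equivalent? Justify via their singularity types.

The Hessian of f at 0 has rank 1. Corank 1: A-series; mu = 6 gives A_6. The Hessian of g at 0 has rank 1. Corank 1: A-series; mu = 6 gives A_6. Both have type A_6, hence right-equivalent.

Yes.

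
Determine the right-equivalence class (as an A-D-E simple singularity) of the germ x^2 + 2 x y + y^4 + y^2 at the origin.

The Hessian of f at 0 is [[2, 2], [2, 2]] with rank 1, so corank 1. A Groebner basis of the Jacobian ideal J(f) in C{x,y} is {y^3, x + y}; counting standard monomials gives mu = 3. Corank 1: A-series; mu = 3 gives A_3.

A_3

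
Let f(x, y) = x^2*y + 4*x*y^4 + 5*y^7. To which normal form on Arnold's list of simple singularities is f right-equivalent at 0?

The Hessian of f at 0 has rank 0. Corank 2; j^3 = x^2*y has shape L^2 M (L != M), so D-series; mu = 8 gives D_8.

D_8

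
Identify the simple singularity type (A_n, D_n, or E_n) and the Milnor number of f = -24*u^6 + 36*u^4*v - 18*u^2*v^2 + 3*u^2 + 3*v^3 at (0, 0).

Type A_2, Milnor number mu = 2.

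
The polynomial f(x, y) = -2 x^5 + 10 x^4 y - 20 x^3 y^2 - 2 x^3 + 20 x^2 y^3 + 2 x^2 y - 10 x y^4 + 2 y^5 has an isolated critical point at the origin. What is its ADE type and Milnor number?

Type D6, Milnor number mu = 6.

The Hessian of f at 0 has rank 0. Corank 2; j^3 = -2*x^2*(x - y) has shape L^2 M (L != M), so D-series; mu = 6 gives D_6.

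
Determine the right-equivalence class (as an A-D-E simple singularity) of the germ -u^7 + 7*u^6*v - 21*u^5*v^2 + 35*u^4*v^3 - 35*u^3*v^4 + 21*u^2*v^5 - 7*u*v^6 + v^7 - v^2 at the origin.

The Hessian of f at 0 has rank 1. Corank 1: A-series; mu = 6 gives A_6.

A6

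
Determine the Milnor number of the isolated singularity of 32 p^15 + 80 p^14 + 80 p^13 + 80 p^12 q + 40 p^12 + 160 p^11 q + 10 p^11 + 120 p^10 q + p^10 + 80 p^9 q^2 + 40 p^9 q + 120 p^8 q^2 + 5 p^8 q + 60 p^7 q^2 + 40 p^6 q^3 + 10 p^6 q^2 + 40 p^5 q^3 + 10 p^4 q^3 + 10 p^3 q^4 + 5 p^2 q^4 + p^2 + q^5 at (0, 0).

4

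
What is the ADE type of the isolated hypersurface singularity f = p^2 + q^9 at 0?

The Hessian of f at 0 has rank 1. Corank 1: A-series; mu = 8 gives A_8.

A_8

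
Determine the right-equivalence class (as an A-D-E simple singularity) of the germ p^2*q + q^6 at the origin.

D7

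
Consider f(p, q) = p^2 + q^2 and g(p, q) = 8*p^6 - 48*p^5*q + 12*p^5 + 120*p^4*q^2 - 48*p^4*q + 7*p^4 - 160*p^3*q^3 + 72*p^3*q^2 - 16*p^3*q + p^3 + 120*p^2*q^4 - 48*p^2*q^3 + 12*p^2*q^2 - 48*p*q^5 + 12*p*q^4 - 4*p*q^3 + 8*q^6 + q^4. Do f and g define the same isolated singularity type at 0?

No.

The Hessian of f at 0 is [[2, 0], [0, 2]] with rank 2, so corank 0. A Groebner basis of the Jacobian ideal J(f) in C{p,q} is {p, q}; counting standard monomials gives mu = 1. Corank 0: nondegenerate Morse point, so A_1. The Hessian of g at 0 is [[0, 0], [0, 0]] with rank 0, so corank 2. A Groebner basis of the Jacobian ideal J(g) in C{p,q} is {p^3, p^2*q, p^2/4 + p*q^2, 3*p^2/4 + q^3}; counting standard monomials gives mu = 6. Corank 2; j^3 = p^3 is a perfect cube, so E-series; the 4-jet and mu = 6 give E_6. f is A_1 but g is E_6, hence not right-equivalent.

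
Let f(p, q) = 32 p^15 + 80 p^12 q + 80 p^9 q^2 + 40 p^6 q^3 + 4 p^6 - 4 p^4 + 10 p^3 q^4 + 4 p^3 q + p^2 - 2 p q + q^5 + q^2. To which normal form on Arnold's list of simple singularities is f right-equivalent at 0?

A4

The Hessian of f at 0 is [[2, -2], [-2, 2]] with rank 1, so corank 1. A Groebner basis of the Jacobian ideal J(f) in C{p,q} is {-p/2 + q^3 + q/2, p^2 - q^2, p*q - q^2}; counting standard monomials gives mu = 4. Corank 1: A-series; mu = 4 gives A_4.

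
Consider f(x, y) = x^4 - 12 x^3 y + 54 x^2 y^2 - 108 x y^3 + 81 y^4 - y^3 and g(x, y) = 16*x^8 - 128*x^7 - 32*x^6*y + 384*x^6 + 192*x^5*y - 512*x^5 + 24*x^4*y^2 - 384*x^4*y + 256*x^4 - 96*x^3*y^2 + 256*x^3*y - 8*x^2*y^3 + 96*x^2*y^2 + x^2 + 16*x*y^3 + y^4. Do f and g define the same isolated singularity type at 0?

The Hessian of f at 0 is [[0, 0], [0, 0]] with rank 0, so corank 2. A Groebner basis of the Jacobian ideal J(f) in C{x,y} is {x^3 - 9*x^2*y, y^2}; counting standard monomials gives mu = 6. Corank 2; j^3 = -y^3 is a perfect cube, so E-series; the 4-jet and mu = 6 give E_6. The Hessian of g at 0 is [[2, 0], [0, 0]] with rank 1, so corank 1. A Groebner basis of the Jacobian ideal J(g) in C{x,y} is {y^3, x}; counting standard monomials gives mu = 3. Corank 1: A-series; mu = 3 gives A_3. f is E_6 but g is A_3, hence not right-equivalent.

No.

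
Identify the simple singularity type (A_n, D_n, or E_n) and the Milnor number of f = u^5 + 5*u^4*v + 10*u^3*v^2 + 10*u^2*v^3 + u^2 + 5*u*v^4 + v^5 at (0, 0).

The Hessian of f at 0 is [[2, 0], [0, 0]] with rank 1, so corank 1. A Groebner basis of the Jacobian ideal J(f) in C{u,v} is {v^4, u}; counting standard monomials gives mu = 4. Corank 1: A-series; mu = 4 gives A_4.

Type A_4, Milnor number mu = 4.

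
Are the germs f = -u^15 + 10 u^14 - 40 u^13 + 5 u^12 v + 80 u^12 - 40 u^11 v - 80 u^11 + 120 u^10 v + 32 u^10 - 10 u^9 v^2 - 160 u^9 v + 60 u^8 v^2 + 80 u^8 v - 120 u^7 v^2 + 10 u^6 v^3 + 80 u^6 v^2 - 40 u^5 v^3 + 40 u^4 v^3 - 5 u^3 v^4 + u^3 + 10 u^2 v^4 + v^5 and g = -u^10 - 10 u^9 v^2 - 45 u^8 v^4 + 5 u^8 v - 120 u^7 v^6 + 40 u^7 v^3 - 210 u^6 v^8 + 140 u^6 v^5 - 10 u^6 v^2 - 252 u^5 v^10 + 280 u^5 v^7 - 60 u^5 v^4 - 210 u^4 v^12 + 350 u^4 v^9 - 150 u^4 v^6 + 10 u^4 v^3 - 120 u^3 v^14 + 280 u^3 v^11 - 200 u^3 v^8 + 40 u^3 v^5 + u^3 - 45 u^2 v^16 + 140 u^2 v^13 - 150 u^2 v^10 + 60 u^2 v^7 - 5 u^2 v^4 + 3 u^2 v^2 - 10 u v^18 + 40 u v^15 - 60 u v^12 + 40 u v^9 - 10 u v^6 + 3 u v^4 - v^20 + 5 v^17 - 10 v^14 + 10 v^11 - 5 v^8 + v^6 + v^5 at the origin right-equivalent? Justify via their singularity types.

The Hessian of f at 0 has rank 0. Corank 2; j^3 = u^3 is a perfect cube, so E-series; the 5-jet and mu = 8 give E_8. The Hessian of g at 0 has rank 0. Corank 2; j^3 = u^3 is a perfect cube, so E-series; the 5-jet and mu = 8 give E_8. Both have type E_8, hence right-equivalent.

Yes.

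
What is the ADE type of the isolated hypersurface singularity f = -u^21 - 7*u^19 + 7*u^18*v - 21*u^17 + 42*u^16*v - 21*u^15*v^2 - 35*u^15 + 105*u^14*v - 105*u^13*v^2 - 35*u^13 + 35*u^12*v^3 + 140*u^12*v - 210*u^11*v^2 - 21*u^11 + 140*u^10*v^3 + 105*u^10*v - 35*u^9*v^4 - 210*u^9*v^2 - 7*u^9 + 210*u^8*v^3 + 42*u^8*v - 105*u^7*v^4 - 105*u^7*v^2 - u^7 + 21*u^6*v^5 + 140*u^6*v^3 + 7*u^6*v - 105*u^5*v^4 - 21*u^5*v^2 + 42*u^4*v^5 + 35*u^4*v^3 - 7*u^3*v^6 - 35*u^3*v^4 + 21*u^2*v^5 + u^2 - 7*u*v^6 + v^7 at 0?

The Hessian of f at 0 is [[2, 0], [0, 0]] with rank 1, so corank 1. A Groebner basis of the Jacobian ideal J(f) in C{u,v} is {v^6, u}; counting standard monomials gives mu = 6. Corank 1: A-series; mu = 6 gives A_6.

A6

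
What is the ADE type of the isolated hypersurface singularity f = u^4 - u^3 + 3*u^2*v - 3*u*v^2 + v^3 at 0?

E_6

The Hessian of f at 0 has rank 0. Corank 2; j^3 = -(u - v)^3 is a perfect cube, so E-series; the 4-jet and mu = 6 give E_6.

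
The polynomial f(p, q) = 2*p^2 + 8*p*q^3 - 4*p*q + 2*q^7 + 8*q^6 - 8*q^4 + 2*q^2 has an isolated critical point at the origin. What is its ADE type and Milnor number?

The Hessian of f at 0 has rank 1. Corank 1: A-series; mu = 6 gives A_6.

Type A_6, Milnor number mu = 6.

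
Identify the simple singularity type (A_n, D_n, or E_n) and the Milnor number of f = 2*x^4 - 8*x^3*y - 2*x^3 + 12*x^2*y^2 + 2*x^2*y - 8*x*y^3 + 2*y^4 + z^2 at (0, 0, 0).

Type D5, Milnor number mu = 5.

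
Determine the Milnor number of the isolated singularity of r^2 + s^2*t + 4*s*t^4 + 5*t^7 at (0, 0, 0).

8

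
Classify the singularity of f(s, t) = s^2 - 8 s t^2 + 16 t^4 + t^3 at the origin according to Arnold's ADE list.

The Hessian of f at 0 has rank 1. Corank 1: A-series; mu = 2 gives A_2.

A2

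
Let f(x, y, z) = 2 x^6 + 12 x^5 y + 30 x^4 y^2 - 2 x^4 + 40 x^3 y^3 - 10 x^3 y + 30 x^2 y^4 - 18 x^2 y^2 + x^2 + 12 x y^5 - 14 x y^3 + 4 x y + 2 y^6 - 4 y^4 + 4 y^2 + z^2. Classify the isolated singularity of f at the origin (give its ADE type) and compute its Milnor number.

Type A_{5}, Milnor number mu = 5.

The Hessian of f at 0 is [[2, 4, 0], [4, 8, 0], [0, 0, 2]] with rank 2, so corank 1. A Groebner basis of the Jacobian ideal J(f) in C{x,y,z} is {x*y^2 - 2*x - 4*y, x + y^3 + 2*y, x^2 + 4*x*y + 4*y^2, z}; counting standard monomials gives mu = 5. Corank 1: A-series; mu = 5 gives A_5.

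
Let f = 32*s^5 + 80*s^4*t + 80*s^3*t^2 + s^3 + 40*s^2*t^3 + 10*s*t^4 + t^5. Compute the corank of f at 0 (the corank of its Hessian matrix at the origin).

2

The Hessian at 0 is [[0, 0], [0, 0]] of rank 0; hence corank 2.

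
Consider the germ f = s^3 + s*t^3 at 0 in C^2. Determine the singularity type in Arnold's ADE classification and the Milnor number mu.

The Hessian of f at 0 has rank 0. Corank 2; j^3 = s^3 is a perfect cube, so E-series; the 4-jet and mu = 7 give E_7.

Type E7, Milnor number mu = 7.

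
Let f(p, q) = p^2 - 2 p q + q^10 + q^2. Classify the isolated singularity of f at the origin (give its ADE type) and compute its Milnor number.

The Hessian of f at 0 is [[2, -2], [-2, 2]] with rank 1, so corank 1. A Groebner basis of the Jacobian ideal J(f) in C{p,q} is {q^9, p - q}; counting standard monomials gives mu = 9. Corank 1: A-series; mu = 9 gives A_9.

Type A_9, Milnor number mu = 9.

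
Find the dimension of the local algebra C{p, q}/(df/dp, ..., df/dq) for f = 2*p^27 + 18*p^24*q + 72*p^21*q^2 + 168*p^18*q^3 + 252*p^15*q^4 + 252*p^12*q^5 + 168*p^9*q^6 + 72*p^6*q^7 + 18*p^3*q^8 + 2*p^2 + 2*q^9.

The Hessian of f at 0 has rank 1. Corank 1: A-series; mu = 8 gives A_8.

8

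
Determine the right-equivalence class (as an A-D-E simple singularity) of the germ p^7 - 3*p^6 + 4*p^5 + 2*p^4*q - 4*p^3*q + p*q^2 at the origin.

The Hessian of f at 0 is [[0, 0], [0, 0]] with rank 0, so corank 2. A Groebner basis of the Jacobian ideal J(f) in C{p,q} is {p^3 - 5*p*q^2/16 - p*q/2 - q^2/8, p^2*q - p*q^2 - q^2/2, q^3}; counting standard monomials gives mu = 7. Corank 2; j^3 = p*q^2 has shape L^2 M (L != M), so D-series; mu = 7 gives D_7.

D7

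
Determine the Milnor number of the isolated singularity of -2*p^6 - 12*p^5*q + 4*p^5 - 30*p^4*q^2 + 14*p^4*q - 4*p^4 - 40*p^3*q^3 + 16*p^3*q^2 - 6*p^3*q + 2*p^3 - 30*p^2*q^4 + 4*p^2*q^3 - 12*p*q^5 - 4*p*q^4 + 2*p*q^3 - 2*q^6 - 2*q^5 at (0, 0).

7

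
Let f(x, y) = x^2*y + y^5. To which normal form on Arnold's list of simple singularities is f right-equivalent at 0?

D_{6}

The Hessian of f at 0 is [[0, 0], [0, 0]] with rank 0, so corank 2. A Groebner basis of the Jacobian ideal J(f) in C{x,y} is {x^2/5 + y^4, x^3, x*y}; counting standard monomials gives mu = 6. Corank 2; j^3 = x^2*y has shape L^2 M (L != M), so D-series; mu = 6 gives D_6.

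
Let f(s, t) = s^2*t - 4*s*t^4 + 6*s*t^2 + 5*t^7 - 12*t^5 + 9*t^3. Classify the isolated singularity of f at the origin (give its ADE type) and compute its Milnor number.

Type D_8, Milnor number mu = 8.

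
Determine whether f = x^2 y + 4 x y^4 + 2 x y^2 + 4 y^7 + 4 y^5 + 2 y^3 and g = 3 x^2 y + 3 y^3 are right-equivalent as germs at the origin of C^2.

Yes.

The Hessian of f at 0 is [[0, 0], [0, 0]] with rank 0, so corank 2. A Groebner basis of the Jacobian ideal J(f) in C{x,y} is {y^3, x^2 + 2*y^2, x*y + y^2}; counting standard monomials gives mu = 4. Corank 2; j^3 = y*(x^2 + 2*x*y + 2*y^2) splits into three distinct lines over C (the quadratic factor has nonzero discriminant), so D_4. The Hessian of g at 0 is [[0, 0], [0, 0]] with rank 0, so corank 2. A Groebner basis of the Jacobian ideal J(g) in C{x,y} is {y^3, x^2 + 3*y^2, x*y}; counting standard monomials gives mu = 4. Corank 2; j^3 = 3*y*(x^2 + y^2) splits into three distinct lines over C (the quadratic factor has nonzero discriminant), so D_4. Both have type D_4, hence right-equivalent.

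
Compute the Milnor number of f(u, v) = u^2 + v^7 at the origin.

6

The Hessian of f at 0 is [[2, 0], [0, 0]] with rank 1, so corank 1. A Groebner basis of the Jacobian ideal J(f) in C{u,v} is {v^6, u}; counting standard monomials gives mu = 6. Corank 1: A-series; mu = 6 gives A_6.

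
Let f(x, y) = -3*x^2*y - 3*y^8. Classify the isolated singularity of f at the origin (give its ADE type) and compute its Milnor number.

Type D_9, Milnor number mu = 9.

The Hessian of f at 0 has rank 0. Corank 2; j^3 = -3*x^2*y has shape L^2 M (L != M), so D-series; mu = 9 gives D_9.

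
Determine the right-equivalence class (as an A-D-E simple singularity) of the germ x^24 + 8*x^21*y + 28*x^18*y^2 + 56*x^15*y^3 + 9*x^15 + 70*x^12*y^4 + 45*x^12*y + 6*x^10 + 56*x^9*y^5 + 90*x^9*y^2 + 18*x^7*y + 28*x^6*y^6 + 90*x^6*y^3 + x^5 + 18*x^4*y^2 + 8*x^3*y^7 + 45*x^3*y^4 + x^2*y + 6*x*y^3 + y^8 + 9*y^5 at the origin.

D_9

The Hessian of f at 0 is [[0, 0], [0, 0]] with rank 0, so corank 2. A Groebner basis of the Jacobian ideal J(f) in C{x,y} is {x^4, x^3*y - 27*x^2/8 - 81*x*y^2/8, x^3/3 + x^2*y^2, x*y/3 + y^3}; counting standard monomials gives mu = 9. Corank 2; j^3 = x^2*y has shape L^2 M (L != M), so D-series; mu = 9 gives D_9.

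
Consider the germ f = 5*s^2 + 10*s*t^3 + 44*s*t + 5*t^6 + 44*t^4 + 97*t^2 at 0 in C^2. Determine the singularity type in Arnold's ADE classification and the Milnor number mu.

The Hessian of f at 0 is [[10, 44], [44, 194]] with rank 2, so corank 0. A Groebner basis of the Jacobian ideal J(f) in C{s,t} is {s, t}; counting standard monomials gives mu = 1. Corank 0: nondegenerate Morse point, so A_1.

Type A_1, Milnor number mu = 1.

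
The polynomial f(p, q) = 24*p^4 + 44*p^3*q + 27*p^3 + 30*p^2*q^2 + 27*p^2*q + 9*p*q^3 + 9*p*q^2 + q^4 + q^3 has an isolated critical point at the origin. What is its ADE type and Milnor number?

The Hessian of f at 0 is [[0, 0], [0, 0]] with rank 0, so corank 2. A Groebner basis of the Jacobian ideal J(f) in C{p,q} is {19683*p^2/4 + 6561*p*q/2 + q^4 + 27*q^3/4 + 2187*q^2/4, p^3 + 135*p^2/4 + 45*p*q/2 + q^3/12 + 15*q^2/4, p^2*q - 243*p^2/4 - 81*p*q/2 - 7*q^3/36 - 27*q^2/4, 81*p^2 + p*q^2 + 54*p*q + 4*q^3/9 + 9*q^2}; counting standard monomials gives mu = 7. Corank 2; j^3 = (3*p + q)^3 is a perfect cube, so E-series; the 4-jet and mu = 7 give E_7.

Type E_{7}, Milnor number mu = 7.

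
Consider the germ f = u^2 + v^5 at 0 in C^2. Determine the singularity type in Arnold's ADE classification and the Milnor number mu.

Type A4, Milnor number mu = 4.

The Hessian of f at 0 has rank 1. Corank 1: A-series; mu = 4 gives A_4.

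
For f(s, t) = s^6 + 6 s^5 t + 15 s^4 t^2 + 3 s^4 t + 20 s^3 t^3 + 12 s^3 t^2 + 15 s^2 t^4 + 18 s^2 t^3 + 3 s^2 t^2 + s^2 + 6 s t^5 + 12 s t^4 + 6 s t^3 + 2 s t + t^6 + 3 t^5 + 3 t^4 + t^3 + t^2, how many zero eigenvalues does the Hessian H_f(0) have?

Hessian at 0 has rank 1.

1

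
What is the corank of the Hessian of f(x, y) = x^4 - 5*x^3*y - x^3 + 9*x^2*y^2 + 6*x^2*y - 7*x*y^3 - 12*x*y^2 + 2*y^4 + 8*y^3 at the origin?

2

The Hessian at 0 is [[0, 0], [0, 0]] of rank 0; hence corank 2.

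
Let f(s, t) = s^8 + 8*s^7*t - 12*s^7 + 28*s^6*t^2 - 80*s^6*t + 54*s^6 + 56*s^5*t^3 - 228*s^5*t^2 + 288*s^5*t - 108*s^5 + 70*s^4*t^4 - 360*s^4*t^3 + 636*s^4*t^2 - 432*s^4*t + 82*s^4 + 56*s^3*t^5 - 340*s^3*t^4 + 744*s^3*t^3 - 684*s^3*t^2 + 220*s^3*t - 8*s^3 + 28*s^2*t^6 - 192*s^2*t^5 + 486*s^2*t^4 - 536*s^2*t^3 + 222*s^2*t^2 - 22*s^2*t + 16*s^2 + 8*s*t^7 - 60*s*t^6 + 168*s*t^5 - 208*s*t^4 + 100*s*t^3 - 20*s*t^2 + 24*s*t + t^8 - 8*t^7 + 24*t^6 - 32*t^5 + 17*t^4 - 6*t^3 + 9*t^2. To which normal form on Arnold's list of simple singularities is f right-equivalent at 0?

A3

The Hessian of f at 0 is [[32, 24], [24, 18]] with rank 1, so corank 1. A Groebner basis of the Jacobian ideal J(f) in C{s,t} is {s^2 - 36*s - 27*t, s*t + 48*s + 36*t, -64*s + t^2 - 48*t}; counting standard monomials gives mu = 3. Corank 1: A-series; mu = 3 gives A_3.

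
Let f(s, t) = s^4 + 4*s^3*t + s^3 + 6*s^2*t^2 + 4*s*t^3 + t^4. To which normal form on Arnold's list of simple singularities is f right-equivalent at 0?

The Hessian of f at 0 has rank 0. Corank 2; j^3 = s^3 is a perfect cube, so E-series; the 4-jet and mu = 6 give E_6.

E6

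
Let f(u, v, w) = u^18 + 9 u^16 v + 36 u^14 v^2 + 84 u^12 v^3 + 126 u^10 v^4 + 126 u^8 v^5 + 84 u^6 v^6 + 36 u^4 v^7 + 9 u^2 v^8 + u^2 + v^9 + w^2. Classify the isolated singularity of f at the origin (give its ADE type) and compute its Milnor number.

Type A8, Milnor number mu = 8.

The Hessian of f at 0 is [[2, 0, 0], [0, 0, 0], [0, 0, 2]] with rank 2, so corank 1. A Groebner basis of the Jacobian ideal J(f) in C{u,v,w} is {v^8, u, w}; counting standard monomials gives mu = 8. Corank 1: A-series; mu = 8 gives A_8.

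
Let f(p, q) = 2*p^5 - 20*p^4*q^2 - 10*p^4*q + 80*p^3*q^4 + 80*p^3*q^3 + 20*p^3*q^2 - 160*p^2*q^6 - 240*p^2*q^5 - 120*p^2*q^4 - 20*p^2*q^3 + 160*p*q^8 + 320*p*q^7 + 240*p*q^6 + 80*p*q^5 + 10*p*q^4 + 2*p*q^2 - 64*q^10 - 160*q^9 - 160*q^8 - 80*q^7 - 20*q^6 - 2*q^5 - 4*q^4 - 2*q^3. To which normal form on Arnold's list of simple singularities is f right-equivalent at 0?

D_{6}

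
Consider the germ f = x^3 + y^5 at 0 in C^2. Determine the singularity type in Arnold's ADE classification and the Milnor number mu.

Type E_8, Milnor number mu = 8.

The Hessian of f at 0 is [[0, 0], [0, 0]] with rank 0, so corank 2. A Groebner basis of the Jacobian ideal J(f) in C{x,y} is {y^4, x^2}; counting standard monomials gives mu = 8. Corank 2; j^3 = x^3 is a perfect cube, so E-series; the 5-jet and mu = 8 give E_8.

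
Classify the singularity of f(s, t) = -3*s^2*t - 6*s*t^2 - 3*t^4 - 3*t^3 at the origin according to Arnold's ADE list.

The Hessian of f at 0 is [[0, 0], [0, 0]] with rank 0, so corank 2. A Groebner basis of the Jacobian ideal J(f) in C{s,t} is {s^3 - s^2/4 + t^2/4, s^2/4 + t^3 - t^2/4, s*t + t^2}; counting standard monomials gives mu = 5. Corank 2; j^3 = -3*t*(s + t)^2 has shape L^2 M (L != M), so D-series; mu = 5 gives D_5.

D_{5}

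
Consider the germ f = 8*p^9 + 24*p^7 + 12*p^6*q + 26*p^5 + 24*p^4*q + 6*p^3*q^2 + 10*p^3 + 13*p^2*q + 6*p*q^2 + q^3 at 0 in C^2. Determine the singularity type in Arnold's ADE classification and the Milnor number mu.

Type D_{4}, Milnor number mu = 4.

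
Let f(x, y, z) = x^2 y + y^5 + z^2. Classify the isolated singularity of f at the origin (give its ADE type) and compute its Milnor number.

Type D_6, Milnor number mu = 6.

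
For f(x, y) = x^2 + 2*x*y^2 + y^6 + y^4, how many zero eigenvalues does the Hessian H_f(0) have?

The Hessian at 0 is [[2, 0], [0, 0]] of rank 1; hence corank 1.

1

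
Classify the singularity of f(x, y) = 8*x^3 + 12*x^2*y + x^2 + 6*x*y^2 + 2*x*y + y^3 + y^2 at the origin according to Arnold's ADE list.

A_2

The Hessian of f at 0 has rank 1. Corank 1: A-series; mu = 2 gives A_2.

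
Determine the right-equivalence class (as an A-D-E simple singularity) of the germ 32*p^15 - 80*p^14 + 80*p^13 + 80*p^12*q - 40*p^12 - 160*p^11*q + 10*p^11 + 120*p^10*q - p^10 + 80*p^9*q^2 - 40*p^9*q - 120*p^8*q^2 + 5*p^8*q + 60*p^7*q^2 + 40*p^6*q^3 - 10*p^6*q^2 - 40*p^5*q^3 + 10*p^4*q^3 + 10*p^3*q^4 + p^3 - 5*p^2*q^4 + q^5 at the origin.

E8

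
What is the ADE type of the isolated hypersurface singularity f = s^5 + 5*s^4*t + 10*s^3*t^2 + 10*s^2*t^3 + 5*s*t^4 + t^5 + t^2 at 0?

A_{4}

The Hessian of f at 0 has rank 1. Corank 1: A-series; mu = 4 gives A_4.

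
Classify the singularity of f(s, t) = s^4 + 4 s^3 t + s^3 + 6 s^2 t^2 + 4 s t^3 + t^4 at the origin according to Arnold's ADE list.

The Hessian of f at 0 has rank 0. Corank 2; j^3 = s^3 is a perfect cube, so E-series; the 4-jet and mu = 6 give E_6.

E6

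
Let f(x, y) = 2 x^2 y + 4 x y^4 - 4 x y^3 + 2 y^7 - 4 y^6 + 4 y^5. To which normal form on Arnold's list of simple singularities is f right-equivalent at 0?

D_6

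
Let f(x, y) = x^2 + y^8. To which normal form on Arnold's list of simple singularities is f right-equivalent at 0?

The Hessian of f at 0 has rank 1. Corank 1: A-series; mu = 7 gives A_7.

A_{7}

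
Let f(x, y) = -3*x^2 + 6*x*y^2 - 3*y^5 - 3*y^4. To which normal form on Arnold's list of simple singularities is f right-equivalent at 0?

The Hessian of f at 0 has rank 1. Corank 1: A-series; mu = 4 gives A_4.

A_4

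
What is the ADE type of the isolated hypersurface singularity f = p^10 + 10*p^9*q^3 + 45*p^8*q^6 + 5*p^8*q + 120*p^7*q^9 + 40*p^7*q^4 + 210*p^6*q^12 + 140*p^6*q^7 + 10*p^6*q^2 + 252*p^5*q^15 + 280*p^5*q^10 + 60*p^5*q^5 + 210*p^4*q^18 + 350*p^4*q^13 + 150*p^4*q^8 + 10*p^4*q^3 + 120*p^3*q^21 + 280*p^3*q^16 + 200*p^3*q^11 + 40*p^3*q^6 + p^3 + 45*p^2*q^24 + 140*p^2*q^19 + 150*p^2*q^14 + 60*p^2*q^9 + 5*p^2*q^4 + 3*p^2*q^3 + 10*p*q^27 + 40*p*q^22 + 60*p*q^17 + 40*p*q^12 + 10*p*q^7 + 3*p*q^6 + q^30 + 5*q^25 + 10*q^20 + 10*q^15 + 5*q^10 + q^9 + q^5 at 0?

E8

The Hessian of f at 0 has rank 0. Corank 2; j^3 = p^3 is a perfect cube, so E-series; the 5-jet and mu = 8 give E_8.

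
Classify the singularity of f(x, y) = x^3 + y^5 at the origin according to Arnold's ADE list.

The Hessian of f at 0 has rank 0. Corank 2; j^3 = x^3 is a perfect cube, so E-series; the 5-jet and mu = 8 give E_8.

E_{8}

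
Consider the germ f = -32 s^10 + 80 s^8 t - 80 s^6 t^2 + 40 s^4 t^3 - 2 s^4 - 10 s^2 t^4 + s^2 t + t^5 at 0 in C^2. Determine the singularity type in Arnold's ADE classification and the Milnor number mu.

Type D6, Milnor number mu = 6.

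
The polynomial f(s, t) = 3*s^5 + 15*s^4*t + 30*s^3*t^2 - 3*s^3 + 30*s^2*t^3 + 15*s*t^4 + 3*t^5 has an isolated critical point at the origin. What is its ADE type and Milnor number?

The Hessian of f at 0 has rank 0. Corank 2; j^3 = -3*s^3 is a perfect cube, so E-series; the 5-jet and mu = 8 give E_8.

Type E_8, Milnor number mu = 8.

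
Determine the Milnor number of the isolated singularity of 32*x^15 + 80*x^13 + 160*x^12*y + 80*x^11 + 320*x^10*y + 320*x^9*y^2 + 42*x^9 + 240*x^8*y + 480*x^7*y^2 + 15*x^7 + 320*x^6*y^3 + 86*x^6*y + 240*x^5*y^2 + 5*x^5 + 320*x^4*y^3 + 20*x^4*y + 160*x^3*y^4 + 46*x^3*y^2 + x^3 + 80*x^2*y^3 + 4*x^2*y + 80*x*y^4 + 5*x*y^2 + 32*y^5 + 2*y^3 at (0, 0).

6

The Hessian of f at 0 has rank 0. Corank 2; j^3 = (x + y)^2*(x + 2*y) has shape L^2 M (L != M), so D-series; mu = 6 gives D_6.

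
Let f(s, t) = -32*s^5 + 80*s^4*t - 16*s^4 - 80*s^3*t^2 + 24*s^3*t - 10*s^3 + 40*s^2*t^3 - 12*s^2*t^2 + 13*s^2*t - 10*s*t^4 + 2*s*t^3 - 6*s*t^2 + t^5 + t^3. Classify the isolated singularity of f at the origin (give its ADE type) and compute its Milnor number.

Type D_{4}, Milnor number mu = 4.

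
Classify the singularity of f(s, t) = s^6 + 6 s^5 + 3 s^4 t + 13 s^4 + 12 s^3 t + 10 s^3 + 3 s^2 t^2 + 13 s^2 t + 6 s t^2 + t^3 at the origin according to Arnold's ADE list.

The Hessian of f at 0 has rank 0. Corank 2; j^3 = (2*s + t)*(5*s^2 + 4*s*t + t^2) splits into three distinct lines over C (the quadratic factor has nonzero discriminant), so D_4.

D4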